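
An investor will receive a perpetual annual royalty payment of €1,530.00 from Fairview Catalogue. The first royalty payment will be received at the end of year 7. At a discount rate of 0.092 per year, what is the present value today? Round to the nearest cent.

€9807.71

Value at end of year 6: C / r = €1,530.00 / 0.092 = €16,630.4348
Discount to today: PV = €16,630.4348 / (1 + 0.092)^6 = €16,630.4348 / 1.695649 = €9,807.71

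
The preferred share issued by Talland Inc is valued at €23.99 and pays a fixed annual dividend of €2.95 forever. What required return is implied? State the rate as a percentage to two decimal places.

12.30%

P = C/r ⇒ r = C/P = €2.95/€23.99 = 0.122968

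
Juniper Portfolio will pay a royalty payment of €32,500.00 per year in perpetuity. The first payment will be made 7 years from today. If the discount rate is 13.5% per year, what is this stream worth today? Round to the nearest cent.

Value at end of year 6: C / r = €32,500.00 / 0.135 = €240,740.7407
Discount to today: PV = €240,740.7407 / (1 + 0.135)^6 = €240,740.7407 / 2.137840 = €112,609.34

€112609.34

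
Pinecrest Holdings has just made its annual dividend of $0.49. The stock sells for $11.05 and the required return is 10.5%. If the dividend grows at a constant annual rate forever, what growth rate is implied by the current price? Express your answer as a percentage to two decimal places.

P = D₀(1+g)/(r−g) ⇒ P(r−g) = D₀(1+g) ⇒ g(P+D₀) = P·r − D₀
g = (P·r − D₀)/(P + D₀) = ($11.05×0.105 − $0.49) / ($11.05 + $0.49) = 0.058081

5.81%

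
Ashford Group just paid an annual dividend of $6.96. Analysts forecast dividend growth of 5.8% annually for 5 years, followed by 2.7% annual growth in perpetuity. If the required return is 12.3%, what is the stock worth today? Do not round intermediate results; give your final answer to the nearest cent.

D_1 = 7.36368
D_2 = 7.79077
D_3 = 8.24264
D_4 = 8.72071
D_5 = 9.22651
Terminal value at year 5: TV = D_5×(1+g_2)/(r−g_2) = 9.47563/0.096 = 98.70446
P_0 = D_1/(1+r)^1 + D_2/(1+r)^2 + D_3/(1+r)^3 + D_4/(1+r)^4 + D_5/(1+r)^5 + TV/(1+r)^5
    = 6.55715 + 6.17762 + 5.82005 + 5.48318 + 5.16581 + 55.26345 = 84.46727

$84.47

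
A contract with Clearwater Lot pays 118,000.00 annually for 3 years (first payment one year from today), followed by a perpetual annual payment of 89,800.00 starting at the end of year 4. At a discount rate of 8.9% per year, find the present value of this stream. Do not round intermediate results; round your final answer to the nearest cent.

PV of 3-year annuity: 118,000.00 × [1 − (1+0.089)^−3] / 0.089 = 299225.90980
Perpetuity value at year 3: 89,800.00 / 0.089 = 1008988.76404
PV of perpetuity: 1008988.76404 / (1+0.089)^3 = 781272.77506
Total PV = 299225.90980 + 781272.77506 = 1080498.68486

1080498.68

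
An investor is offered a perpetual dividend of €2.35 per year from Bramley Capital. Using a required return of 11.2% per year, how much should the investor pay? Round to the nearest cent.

€20.98

Level perpetuity: PV = C / r = €2.35 / 0.112 = €20.98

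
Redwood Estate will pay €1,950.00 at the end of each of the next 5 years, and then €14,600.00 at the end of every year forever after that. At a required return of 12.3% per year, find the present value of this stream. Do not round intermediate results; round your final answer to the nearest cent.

PV of 5-year annuity: €1,950.00 × [1 − (1+0.123)^−5] / 0.123 = 6977.38415
Perpetuity value at year 5: €14,600.00 / 0.123 = 118699.18699
PV of perpetuity: 118699.18699 / (1+0.123)^5 = 66458.25948
Total PV = 6977.38415 + 66458.25948 = 73435.64363

€73435.64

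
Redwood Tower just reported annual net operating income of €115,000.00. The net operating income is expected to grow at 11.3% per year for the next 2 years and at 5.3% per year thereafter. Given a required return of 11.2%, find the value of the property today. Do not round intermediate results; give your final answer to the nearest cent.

D_1 = 127995.00000
D_2 = 142458.43500
Terminal value at year 2: TV = D_2×(1+g_2)/(r−g_2) = 150008.73206/0.059 = 2542520.88229
P_0 = D_1/(1+r)^1 + D_2/(1+r)^2 + TV/(1+r)^2
    = 115103.41727 + 115206.92753 + 2056150.75750 = 2286461.10230

€2286461.10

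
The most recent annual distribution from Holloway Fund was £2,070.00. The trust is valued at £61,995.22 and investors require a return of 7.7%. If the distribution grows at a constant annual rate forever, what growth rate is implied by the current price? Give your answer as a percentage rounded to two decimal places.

P = D₀(1+g)/(r−g) ⇒ P(r−g) = D₀(1+g) ⇒ g(P+D₀) = P·r − D₀
g = (P·r − D₀)/(P + D₀) = (£61,995.22×0.077 − £2,070.00) / (£61,995.22 + £2,070.00) = 0.042201

4.22%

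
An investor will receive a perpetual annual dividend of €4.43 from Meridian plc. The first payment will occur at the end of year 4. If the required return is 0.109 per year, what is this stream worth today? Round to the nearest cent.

Value at end of year 3: C / r = €4.43 / 0.109 = €40.6422
Discount to today: PV = €40.6422 / (1 + 0.109)^3 = €40.6422 / 1.363938 = €29.80

€29.80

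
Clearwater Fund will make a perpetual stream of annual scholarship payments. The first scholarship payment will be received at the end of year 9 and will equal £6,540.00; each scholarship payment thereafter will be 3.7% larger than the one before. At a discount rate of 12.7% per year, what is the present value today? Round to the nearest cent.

Value at end of year 8: C₁ / (r − g) = £6,540.00 / (0.127 − 0.037) = £72,666.6667
Discount to today: PV = £72,666.6667 / (1 + 0.127)^8 = £72,666.6667 / 2.602504 = £27,921.83

£27921.83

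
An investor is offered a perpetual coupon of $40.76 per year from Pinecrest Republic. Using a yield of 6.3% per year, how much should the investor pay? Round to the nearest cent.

Level perpetuity: PV = C / r = $40.76 / 0.063 = $646.98

$646.98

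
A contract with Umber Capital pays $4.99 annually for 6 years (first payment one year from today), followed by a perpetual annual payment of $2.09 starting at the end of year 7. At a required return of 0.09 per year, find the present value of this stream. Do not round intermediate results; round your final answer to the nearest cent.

$36.23

PV of 6-year annuity: $4.99 × [1 − (1+0.09)^−6] / 0.09 = 22.38473
Perpetuity value at year 6: $2.09 / 0.09 = 23.22222
PV of perpetuity: 23.22222 / (1+0.09)^6 = 13.84665
Total PV = 22.38473 + 13.84665 = 36.23139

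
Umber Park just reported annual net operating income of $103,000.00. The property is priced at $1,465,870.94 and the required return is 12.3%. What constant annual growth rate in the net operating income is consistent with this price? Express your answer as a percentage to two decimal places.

P = D₀(1+g)/(r−g) ⇒ P(r−g) = D₀(1+g) ⇒ g(P+D₀) = P·r − D₀
g = (P·r − D₀)/(P + D₀) = ($1,465,870.94×0.123 − $103,000.00) / ($1,465,870.94 + $103,000.00) = 0.049272

4.93%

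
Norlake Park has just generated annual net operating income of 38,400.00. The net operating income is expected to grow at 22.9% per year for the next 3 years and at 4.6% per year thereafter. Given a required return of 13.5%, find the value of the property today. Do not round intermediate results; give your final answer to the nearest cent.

708338.93

D_1 = 47193.60000
D_2 = 58000.93440
D_3 = 71283.14838
Terminal value at year 3: TV = D_3×(1+g_2)/(r−g_2) = 74562.17320/0.089 = 837777.22700
P_0 = D_1/(1+r)^1 + D_2/(1+r)^2 + D_3/(1+r)^3 + TV/(1+r)^3
    = 41580.26432 + 45023.91616 + 48752.76913 + 572981.98329 = 708338.93290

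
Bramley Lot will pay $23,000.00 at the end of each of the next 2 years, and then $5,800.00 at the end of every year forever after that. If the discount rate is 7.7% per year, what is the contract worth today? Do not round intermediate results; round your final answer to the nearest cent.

$106123.46

PV of 2-year annuity: $23,000.00 × [1 − (1+0.077)^−2] / 0.077 = 41184.41732
Perpetuity value at year 2: $5,800.00 / 0.077 = 75324.67532
PV of perpetuity: 75324.67532 / (1+0.077)^2 = 64939.03965
Total PV = 41184.41732 + 64939.03965 = 106123.45697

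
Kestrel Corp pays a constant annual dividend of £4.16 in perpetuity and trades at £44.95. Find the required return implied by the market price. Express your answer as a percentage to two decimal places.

P = C/r ⇒ r = C/P = £4.16/£44.95 = 0.092547

9.25%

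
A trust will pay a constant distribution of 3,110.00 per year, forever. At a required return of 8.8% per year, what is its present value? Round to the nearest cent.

35340.91

Level perpetuity: PV = C / r = 3,110.00 / 0.088 = 35,340.91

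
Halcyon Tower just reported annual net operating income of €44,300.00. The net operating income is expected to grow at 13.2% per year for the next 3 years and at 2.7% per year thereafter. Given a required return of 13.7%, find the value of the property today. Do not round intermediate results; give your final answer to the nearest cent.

€539902.95

D_1 = 50147.60000
D_2 = 56767.08320
D_3 = 64260.33818
Terminal value at year 3: TV = D_3×(1+g_2)/(r−g_2) = 65995.36731/0.11 = 599957.88467
P_0 = D_1/(1+r)^1 + D_2/(1+r)^2 + D_3/(1+r)^3 + TV/(1+r)^3
    = 44105.18909 + 43911.23488 + 43718.13358 + 408168.39260 = 539902.95015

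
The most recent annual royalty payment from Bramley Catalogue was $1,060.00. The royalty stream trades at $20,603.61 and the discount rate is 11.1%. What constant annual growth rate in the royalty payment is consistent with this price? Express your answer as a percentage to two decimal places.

5.66%

P = D₀(1+g)/(r−g) ⇒ P(r−g) = D₀(1+g) ⇒ g(P+D₀) = P·r − D₀
g = (P·r − D₀)/(P + D₀) = ($20,603.61×0.111 − $1,060.00) / ($20,603.61 + $1,060.00) = 0.056639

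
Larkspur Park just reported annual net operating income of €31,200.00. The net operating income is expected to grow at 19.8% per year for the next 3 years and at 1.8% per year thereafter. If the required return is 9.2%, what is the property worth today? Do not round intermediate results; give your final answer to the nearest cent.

D_1 = 37377.60000
D_2 = 44778.36480
D_3 = 53644.48103
Terminal value at year 3: TV = D_3×(1+g_2)/(r−g_2) = 54610.08169/0.074 = 737974.07688
P_0 = D_1/(1+r)^1 + D_2/(1+r)^2 + D_3/(1+r)^3 + TV/(1+r)^3
    = 34228.57143 + 37551.12507 + 41196.19765 + 566726.07031 = 679701.96444

€679701.96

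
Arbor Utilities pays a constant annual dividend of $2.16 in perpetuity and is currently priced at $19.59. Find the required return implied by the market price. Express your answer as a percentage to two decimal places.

11.03%

P = C/r ⇒ r = C/P = $2.16/$19.59 = 0.110260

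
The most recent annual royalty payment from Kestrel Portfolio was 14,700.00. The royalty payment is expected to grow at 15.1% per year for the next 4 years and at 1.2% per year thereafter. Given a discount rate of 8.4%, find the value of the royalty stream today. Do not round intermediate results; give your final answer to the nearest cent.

331098.07

D_1 = 16919.70000
D_2 = 19474.57470
D_3 = 22415.23548
D_4 = 25799.93604
Terminal value at year 4: TV = D_4×(1+g_2)/(r−g_2) = 26109.53527/0.072 = 362632.43430
P_0 = D_1/(1+r)^1 + D_2/(1+r)^2 + D_3/(1+r)^3 + D_4/(1+r)^4 + TV/(1+r)^4
    = 15608.57934 + 16573.31625 + 17597.68174 + 18685.36133 + 262633.13424 = 331098.07289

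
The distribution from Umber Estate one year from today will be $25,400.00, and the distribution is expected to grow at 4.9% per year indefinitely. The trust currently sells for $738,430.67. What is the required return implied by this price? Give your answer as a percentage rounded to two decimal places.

8.34%

P = D₁/(r − g) ⇒ r = D₁/P + g = $25,400.0000/$738,430.67 + 0.049 = 0.034397 + 0.049 = 0.083397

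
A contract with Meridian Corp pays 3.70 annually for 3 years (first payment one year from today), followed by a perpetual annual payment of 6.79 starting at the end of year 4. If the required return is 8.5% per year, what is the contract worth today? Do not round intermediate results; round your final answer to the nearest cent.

71.99

PV of 3-year annuity: 3.70 × [1 − (1+0.085)^−3] / 0.085 = 9.44988
Perpetuity value at year 3: 6.79 / 0.085 = 79.88235
PV of perpetuity: 79.88235 / (1+0.085)^3 = 62.54054
Total PV = 9.44988 + 62.54054 = 71.99042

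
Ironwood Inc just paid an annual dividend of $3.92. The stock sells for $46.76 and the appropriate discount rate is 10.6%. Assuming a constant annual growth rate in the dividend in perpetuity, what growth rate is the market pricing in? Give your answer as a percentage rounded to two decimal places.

P = D₀(1+g)/(r−g) ⇒ P(r−g) = D₀(1+g) ⇒ g(P+D₀) = P·r − D₀
g = (P·r − D₀)/(P + D₀) = ($46.76×0.106 − $3.92) / ($46.76 + $3.92) = 0.020453

2.05%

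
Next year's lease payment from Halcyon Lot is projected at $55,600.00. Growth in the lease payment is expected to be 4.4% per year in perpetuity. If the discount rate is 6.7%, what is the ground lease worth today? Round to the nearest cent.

$2417391.30

Growing perpetuity: P = D₁ / (r − g) = $55,600.0000 / (0.067 − 0.044) = $2,417,391.30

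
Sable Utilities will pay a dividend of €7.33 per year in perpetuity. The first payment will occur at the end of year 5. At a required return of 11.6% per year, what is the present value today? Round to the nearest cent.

Value at end of year 4: C / r = €7.33 / 0.116 = €63.1897
Discount to today: PV = €63.1897 / (1 + 0.116)^4 = €63.1897 / 1.551161 = €40.74

€40.74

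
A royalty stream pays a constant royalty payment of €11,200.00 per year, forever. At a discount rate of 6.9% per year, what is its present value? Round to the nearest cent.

Level perpetuity: PV = C / r = €11,200.00 / 0.069 = €162,318.84

€162318.84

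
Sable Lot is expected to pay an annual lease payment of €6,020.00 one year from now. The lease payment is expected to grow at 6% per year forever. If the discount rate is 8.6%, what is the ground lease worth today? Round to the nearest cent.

Growing perpetuity: P = D₁ / (r − g) = €6,020.0000 / (0.086 − 0.06) = €231,538.46

€231538.46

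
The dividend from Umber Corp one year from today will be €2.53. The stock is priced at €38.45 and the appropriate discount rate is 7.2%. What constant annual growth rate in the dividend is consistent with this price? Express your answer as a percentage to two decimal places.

0.62%

P = D₁/(r−g) ⇒ g = r − D₁/P = 0.072 − €2.53/€38.45 = 0.006200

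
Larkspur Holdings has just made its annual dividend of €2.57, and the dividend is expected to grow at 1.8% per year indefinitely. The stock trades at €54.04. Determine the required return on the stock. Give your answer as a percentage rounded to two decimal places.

6.64%

D₁ = €2.57 × 1.018 = €2.6163
P = D₁/(r − g) ⇒ r = D₁/P + g = €2.6163/€54.04 + 0.018 = 0.048413 + 0.018 = 0.066413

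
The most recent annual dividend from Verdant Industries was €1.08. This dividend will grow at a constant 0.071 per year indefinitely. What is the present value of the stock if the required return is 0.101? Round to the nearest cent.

D₁ = D₀ × (1 + g) = €1.08 × 1.071 = €1.1567
Growing perpetuity: P = D₁ / (r − g) = €1.1567 / (0.101 − 0.071) = €38.56

€38.56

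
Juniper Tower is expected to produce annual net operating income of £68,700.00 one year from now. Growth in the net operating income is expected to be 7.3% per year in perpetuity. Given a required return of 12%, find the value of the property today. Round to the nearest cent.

Growing perpetuity: P = D₁ / (r − g) = £68,700.0000 / (0.12 − 0.073) = £1,461,702.13

£1461702.13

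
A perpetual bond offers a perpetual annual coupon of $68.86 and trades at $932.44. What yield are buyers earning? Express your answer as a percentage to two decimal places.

7.38%

P = C/r ⇒ r = C/P = $68.86/$932.44 = 0.073849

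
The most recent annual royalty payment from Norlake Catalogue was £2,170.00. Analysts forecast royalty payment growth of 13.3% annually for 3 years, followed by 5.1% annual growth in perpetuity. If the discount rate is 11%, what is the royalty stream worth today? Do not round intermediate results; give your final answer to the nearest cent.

D_1 = 2458.61000
D_2 = 2785.60513
D_3 = 3156.09061
Terminal value at year 3: TV = D_3×(1+g_2)/(r−g_2) = 3317.05123/0.059 = 56221.20735
P_0 = D_1/(1+r)^1 + D_2/(1+r)^2 + D_3/(1+r)^3 + TV/(1+r)^3
    = 2214.96396 + 2260.85961 + 2307.70625 + 41108.46226 = 47891.99209

£47891.99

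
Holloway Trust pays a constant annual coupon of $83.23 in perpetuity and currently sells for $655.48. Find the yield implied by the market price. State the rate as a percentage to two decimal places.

P = C/r ⇒ r = C/P = $83.23/$655.48 = 0.126976

12.70%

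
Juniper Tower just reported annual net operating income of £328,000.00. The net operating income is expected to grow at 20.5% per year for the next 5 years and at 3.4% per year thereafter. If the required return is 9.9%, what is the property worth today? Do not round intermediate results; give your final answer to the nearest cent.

£10448675.20

D_1 = 395240.00000
D_2 = 476264.20000
D_3 = 573898.36100
D_4 = 691547.52500
D_5 = 833314.76763
Terminal value at year 5: TV = D_5×(1+g_2)/(r−g_2) = 861647.46973/0.065 = 13256114.91893
P_0 = D_1/(1+r)^1 + D_2/(1+r)^2 + D_3/(1+r)^3 + D_4/(1+r)^4 + D_5/(1+r)^5 + TV/(1+r)^5
    = 359636.03276 + 394323.40261 + 432356.41506 + 474057.76173 + 519781.25832 + 8268520.32460 = 10448675.19507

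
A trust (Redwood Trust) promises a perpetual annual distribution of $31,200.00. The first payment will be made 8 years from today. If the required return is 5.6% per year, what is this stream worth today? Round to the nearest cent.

$380468.88

Value at end of year 7: C / r = $31,200.00 / 0.056 = $557,142.8571
Discount to today: PV = $557,142.8571 / (1 + 0.056)^7 = $557,142.8571 / 1.464359 = $380,468.88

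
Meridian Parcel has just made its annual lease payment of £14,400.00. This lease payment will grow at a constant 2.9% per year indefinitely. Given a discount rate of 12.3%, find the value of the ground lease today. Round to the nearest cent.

£157634.04

D₁ = D₀ × (1 + g) = £14,400.00 × 1.029 = £14,817.6000
Growing perpetuity: P = D₁ / (r − g) = £14,817.6000 / (0.123 − 0.029) = £157,634.04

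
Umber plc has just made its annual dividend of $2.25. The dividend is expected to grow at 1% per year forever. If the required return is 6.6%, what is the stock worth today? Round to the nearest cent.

$40.58

D₁ = D₀ × (1 + g) = $2.25 × 1.01 = $2.2725
Growing perpetuity: P = D₁ / (r − g) = $2.2725 / (0.066 − 0.01) = $40.58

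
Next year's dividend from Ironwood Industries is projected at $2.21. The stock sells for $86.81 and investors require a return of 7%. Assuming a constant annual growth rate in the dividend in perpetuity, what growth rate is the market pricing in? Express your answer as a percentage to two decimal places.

4.45%

P = D₁/(r−g) ⇒ g = r − D₁/P = 0.07 − $2.21/$86.81 = 0.044542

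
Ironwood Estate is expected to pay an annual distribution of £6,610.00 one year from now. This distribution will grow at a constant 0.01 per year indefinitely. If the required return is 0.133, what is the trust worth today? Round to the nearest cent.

£53739.84

Growing perpetuity: P = D₁ / (r − g) = £6,610.0000 / (0.133 − 0.01) = £53,739.84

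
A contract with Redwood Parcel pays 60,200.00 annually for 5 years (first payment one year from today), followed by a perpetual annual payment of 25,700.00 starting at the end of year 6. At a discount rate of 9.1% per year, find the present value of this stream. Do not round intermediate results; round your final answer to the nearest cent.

416263.09

PV of 5-year annuity: 60,200.00 × [1 − (1+0.091)^−5] / 0.091 = 233550.70433
Perpetuity value at year 5: 25,700.00 / 0.091 = 282417.58242
PV of perpetuity: 282417.58242 / (1+0.091)^5 = 182712.38140
Total PV = 233550.70433 + 182712.38140 = 416263.08573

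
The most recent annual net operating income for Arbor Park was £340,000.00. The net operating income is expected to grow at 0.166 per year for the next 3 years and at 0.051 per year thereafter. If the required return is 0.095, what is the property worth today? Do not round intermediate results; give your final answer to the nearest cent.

D_1 = 396440.00000
D_2 = 462249.04000
D_3 = 538982.38064
Terminal value at year 3: TV = D_3×(1+g_2)/(r−g_2) = 566470.48205/0.044 = 12874329.13756
P_0 = D_1/(1+r)^1 + D_2/(1+r)^2 + D_3/(1+r)^3 + TV/(1+r)^3
    = 362045.66210 + 385520.76896 + 410518.00603 + 9805782.37136 = 10963866.80845

£10963866.81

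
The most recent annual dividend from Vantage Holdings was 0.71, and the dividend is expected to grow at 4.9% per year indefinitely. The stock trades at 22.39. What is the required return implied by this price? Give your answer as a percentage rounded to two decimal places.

D₁ = 0.71 × 1.049 = 0.7448
P = D₁/(r − g) ⇒ r = D₁/P + g = 0.7448/22.39 + 0.049 = 0.033264 + 0.049 = 0.082264

8.23%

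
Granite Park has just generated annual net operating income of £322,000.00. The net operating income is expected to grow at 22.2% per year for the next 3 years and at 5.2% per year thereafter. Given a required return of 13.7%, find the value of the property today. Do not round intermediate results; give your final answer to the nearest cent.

£6065255.42

D_1 = 393484.00000
D_2 = 480837.44800
D_3 = 587583.36146
Terminal value at year 3: TV = D_3×(1+g_2)/(r−g_2) = 618137.69625/0.085 = 7272208.19120
P_0 = D_1/(1+r)^1 + D_2/(1+r)^2 + D_3/(1+r)^3 + TV/(1+r)^3
    = 346072.11961 + 371943.82600 + 399749.65293 + 4947489.82210 = 6065255.42065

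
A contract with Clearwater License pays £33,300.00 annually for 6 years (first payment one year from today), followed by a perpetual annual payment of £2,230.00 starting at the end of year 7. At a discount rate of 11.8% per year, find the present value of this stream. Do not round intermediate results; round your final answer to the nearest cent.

PV of 6-year annuity: £33,300.00 × [1 − (1+0.118)^−6] / 0.118 = 137688.89640
Perpetuity value at year 6: £2,230.00 / 0.118 = 18898.30508
PV of perpetuity: 18898.30508 / (1+0.118)^6 = 9677.69731
Total PV = 137688.89640 + 9677.69731 = 147366.59370

£147366.59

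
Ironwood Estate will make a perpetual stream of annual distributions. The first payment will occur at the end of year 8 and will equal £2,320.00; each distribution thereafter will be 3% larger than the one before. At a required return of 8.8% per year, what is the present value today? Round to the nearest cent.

Value at end of year 7: C₁ / (r − g) = £2,320.00 / (0.088 − 0.03) = £40,000.0000
Discount to today: PV = £40,000.0000 / (1 + 0.088)^7 = £40,000.0000 / 1.804689 = £22,164.49

£22164.49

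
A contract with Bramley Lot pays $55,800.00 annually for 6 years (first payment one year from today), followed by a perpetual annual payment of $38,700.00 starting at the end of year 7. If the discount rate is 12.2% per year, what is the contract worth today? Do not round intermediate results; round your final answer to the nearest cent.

$387121.74

PV of 6-year annuity: $55,800.00 × [1 − (1+0.122)^−6] / 0.122 = 228122.88828
Perpetuity value at year 6: $38,700.00 / 0.122 = 317213.11475
PV of perpetuity: 317213.11475 / (1+0.122)^6 = 158998.85353
Total PV = 228122.88828 + 158998.85353 = 387121.74181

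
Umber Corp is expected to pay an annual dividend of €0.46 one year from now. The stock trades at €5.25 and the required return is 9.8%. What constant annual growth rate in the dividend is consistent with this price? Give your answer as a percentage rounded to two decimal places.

1.04%

P = D₁/(r−g) ⇒ g = r − D₁/P = 0.098 − €0.46/€5.25 = 0.010381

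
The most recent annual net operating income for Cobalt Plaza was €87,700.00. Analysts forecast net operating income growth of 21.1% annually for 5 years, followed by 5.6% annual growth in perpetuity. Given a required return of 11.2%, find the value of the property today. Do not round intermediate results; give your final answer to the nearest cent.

€3103697.85

D_1 = 106204.70000
D_2 = 128613.89170
D_3 = 155751.42285
D_4 = 188614.97307
D_5 = 228412.73239
Terminal value at year 5: TV = D_5×(1+g_2)/(r−g_2) = 241203.84540/0.056 = 4307211.52502
P_0 = D_1/(1+r)^1 + D_2/(1+r)^2 + D_3/(1+r)^3 + D_4/(1+r)^4 + D_5/(1+r)^5 + TV/(1+r)^5
    = 95507.82374 + 104010.76848 + 113270.71999 + 123355.07366 + 134337.22500 + 2533216.24288 = 3103697.85375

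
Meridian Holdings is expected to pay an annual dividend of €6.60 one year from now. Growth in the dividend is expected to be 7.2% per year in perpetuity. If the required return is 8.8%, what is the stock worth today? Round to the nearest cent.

€412.50

Growing perpetuity: P = D₁ / (r − g) = €6.6000 / (0.088 − 0.072) = €412.50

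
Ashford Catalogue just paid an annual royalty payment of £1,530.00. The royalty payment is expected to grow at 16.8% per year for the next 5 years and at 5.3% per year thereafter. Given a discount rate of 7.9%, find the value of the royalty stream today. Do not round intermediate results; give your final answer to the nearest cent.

D_1 = 1787.04000
D_2 = 2087.26272
D_3 = 2437.92286
D_4 = 2847.49390
D_5 = 3325.87287
Terminal value at year 5: TV = D_5×(1+g_2)/(r−g_2) = 3502.14413/0.026 = 134697.85130
P_0 = D_1/(1+r)^1 + D_2/(1+r)^2 + D_3/(1+r)^3 + D_4/(1+r)^4 + D_5/(1+r)^5 + TV/(1+r)^5
    = 1656.20019 + 1792.80984 + 1940.68757 + 2100.76282 + 2274.04168 + 92098.68822 = 101863.19033

£101863.19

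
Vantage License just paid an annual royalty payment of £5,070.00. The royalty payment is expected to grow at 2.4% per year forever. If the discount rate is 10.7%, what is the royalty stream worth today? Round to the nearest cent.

D₁ = D₀ × (1 + g) = £5,070.00 × 1.024 = £5,191.6800
Growing perpetuity: P = D₁ / (r − g) = £5,191.6800 / (0.107 − 0.024) = £62,550.36

£62550.36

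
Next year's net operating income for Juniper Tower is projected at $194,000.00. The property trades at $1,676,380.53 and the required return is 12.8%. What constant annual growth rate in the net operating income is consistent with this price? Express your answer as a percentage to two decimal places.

P = D₁/(r−g) ⇒ g = r − D₁/P = 0.128 − $194,000.00/$1,676,380.53 = 0.012274

1.23%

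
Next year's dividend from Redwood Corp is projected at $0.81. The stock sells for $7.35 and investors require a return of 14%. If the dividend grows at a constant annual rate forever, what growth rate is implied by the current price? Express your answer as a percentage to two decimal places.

2.98%

P = D₁/(r−g) ⇒ g = r − D₁/P = 0.14 − $0.81/$7.35 = 0.029796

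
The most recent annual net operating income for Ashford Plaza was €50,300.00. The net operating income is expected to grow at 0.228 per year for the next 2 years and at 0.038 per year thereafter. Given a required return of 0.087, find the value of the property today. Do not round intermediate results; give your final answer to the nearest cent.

D_1 = 61768.40000
D_2 = 75851.59520
Terminal value at year 2: TV = D_2×(1+g_2)/(r−g_2) = 78733.95582/0.049 = 1606815.42485
P_0 = D_1/(1+r)^1 + D_2/(1+r)^2 + TV/(1+r)^2
    = 56824.65501 + 64195.65442 + 1359899.78143 = 1480920.09087

€1480920.09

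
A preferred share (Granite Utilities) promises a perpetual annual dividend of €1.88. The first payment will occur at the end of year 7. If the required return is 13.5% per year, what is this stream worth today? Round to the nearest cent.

€6.51

Value at end of year 6: C / r = €1.88 / 0.135 = €13.9259
Discount to today: PV = €13.9259 / (1 + 0.135)^6 = €13.9259 / 2.137840 = €6.51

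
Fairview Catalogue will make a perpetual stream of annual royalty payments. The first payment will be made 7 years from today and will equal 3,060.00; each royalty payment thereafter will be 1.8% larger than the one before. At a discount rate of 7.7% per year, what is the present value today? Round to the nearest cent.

33233.43

Value at end of year 6: C₁ / (r − g) = 3,060.00 / (0.077 − 0.018) = 51,864.4068
Discount to today: PV = 51,864.4068 / (1 + 0.077)^6 = 51,864.4068 / 1.560609 = 33,233.43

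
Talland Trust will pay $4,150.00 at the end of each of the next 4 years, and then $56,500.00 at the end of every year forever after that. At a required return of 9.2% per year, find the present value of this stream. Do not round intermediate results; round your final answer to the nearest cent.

$445272.96

PV of 4-year annuity: $4,150.00 × [1 − (1+0.092)^−4] / 0.092 = 13386.02693
Perpetuity value at year 4: $56,500.00 / 0.092 = 614130.43478
PV of perpetuity: 614130.43478 / (1+0.092)^4 = 431886.93558
Total PV = 13386.02693 + 431886.93558 = 445272.96251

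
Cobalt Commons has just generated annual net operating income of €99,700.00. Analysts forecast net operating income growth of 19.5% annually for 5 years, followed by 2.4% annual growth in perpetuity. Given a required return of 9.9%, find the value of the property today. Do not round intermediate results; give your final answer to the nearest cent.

D_1 = 119141.50000
D_2 = 142374.09250
D_3 = 170137.04054
D_4 = 203313.76344
D_5 = 242959.94731
Terminal value at year 5: TV = D_5×(1+g_2)/(r−g_2) = 248790.98605/0.075 = 3317213.14732
P_0 = D_1/(1+r)^1 + D_2/(1+r)^2 + D_3/(1+r)^3 + D_4/(1+r)^4 + D_5/(1+r)^5 + TV/(1+r)^5
    = 108409.00819 + 117878.76687 + 128175.72921 + 139372.15324 + 151546.60885 + 2069116.36610 = 2714498.63245

€2714498.63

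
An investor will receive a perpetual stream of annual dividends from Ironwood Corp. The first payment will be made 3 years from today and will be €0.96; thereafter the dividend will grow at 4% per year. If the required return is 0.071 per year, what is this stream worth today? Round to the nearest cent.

€27.00

Value at end of year 2: C₁ / (r − g) = €0.96 / (0.071 − 0.04) = €30.9677
Discount to today: PV = €30.9677 / (1 + 0.071)^2 = €30.9677 / 1.147041 = €27.00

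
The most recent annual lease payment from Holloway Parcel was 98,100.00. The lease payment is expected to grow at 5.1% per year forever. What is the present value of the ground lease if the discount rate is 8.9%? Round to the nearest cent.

2713239.47

D₁ = D₀ × (1 + g) = 98,100.00 × 1.051 = 103,103.1000
Growing perpetuity: P = D₁ / (r − g) = 103,103.1000 / (0.089 − 0.051) = 2,713,239.47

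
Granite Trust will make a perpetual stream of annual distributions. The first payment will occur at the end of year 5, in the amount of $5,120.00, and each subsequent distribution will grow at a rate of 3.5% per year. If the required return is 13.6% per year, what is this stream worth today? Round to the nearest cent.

Value at end of year 4: C₁ / (r − g) = $5,120.00 / (0.136 − 0.035) = $50,693.0693
Discount to today: PV = $50,693.0693 / (1 + 0.136)^4 = $50,693.0693 / 1.665380 = $30,439.34

$30439.34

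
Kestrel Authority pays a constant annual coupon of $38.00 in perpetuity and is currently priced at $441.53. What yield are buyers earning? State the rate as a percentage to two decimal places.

P = C/r ⇒ r = C/P = $38.00/$441.53 = 0.086064

8.61%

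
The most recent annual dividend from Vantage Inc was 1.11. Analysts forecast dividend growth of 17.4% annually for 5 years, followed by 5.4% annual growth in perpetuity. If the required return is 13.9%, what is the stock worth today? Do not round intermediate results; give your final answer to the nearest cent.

D_1 = 1.30314
D_2 = 1.52989
D_3 = 1.79609
D_4 = 2.10861
D_5 = 2.47550
Terminal value at year 5: TV = D_5×(1+g_2)/(r−g_2) = 2.60918/0.085 = 30.69624
P_0 = D_1/(1+r)^1 + D_2/(1+r)^2 + D_3/(1+r)^3 + D_4/(1+r)^4 + D_5/(1+r)^5 + TV/(1+r)^5
    = 1.14411 + 1.17927 + 1.21550 + 1.25285 + 1.29135 + 16.01277 = 22.09586

22.10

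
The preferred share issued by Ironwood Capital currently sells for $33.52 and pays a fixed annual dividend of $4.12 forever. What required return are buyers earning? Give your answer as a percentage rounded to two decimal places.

12.29%

P = C/r ⇒ r = C/P = $4.12/$33.52 = 0.122912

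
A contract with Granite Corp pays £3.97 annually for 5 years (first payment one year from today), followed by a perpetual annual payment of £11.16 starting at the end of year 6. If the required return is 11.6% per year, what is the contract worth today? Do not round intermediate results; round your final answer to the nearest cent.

PV of 5-year annuity: £3.97 × [1 − (1+0.116)^−5] / 0.116 = 14.45392
Perpetuity value at year 5: £11.16 / 0.116 = 96.20690
PV of perpetuity: 96.20690 / (1+0.116)^5 = 55.57574
Total PV = 14.45392 + 55.57574 = 70.02965

£70.03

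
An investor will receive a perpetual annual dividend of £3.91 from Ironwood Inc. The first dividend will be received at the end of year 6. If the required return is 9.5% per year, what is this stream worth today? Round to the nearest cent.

Value at end of year 5: C / r = £3.91 / 0.095 = £41.1579
Discount to today: PV = £41.1579 / (1 + 0.095)^5 = £41.1579 / 1.574239 = £26.14

£26.14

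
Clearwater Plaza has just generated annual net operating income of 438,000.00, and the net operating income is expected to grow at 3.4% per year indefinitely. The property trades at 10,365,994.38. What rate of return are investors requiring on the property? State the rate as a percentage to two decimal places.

D₁ = 438,000.00 × 1.034 = 452,892.0000
P = D₁/(r − g) ⇒ r = D₁/P + g = 452,892.0000/10,365,994.38 + 0.034 = 0.043690 + 0.034 = 0.077690

7.77%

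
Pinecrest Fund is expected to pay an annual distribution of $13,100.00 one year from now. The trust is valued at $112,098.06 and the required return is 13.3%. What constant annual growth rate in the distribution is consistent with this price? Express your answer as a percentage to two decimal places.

1.61%

P = D₁/(r−g) ⇒ g = r − D₁/P = 0.133 − $13,100.00/$112,098.06 = 0.016138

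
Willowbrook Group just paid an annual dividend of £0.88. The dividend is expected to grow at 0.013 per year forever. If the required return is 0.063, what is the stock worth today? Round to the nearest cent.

£17.83

D₁ = D₀ × (1 + g) = £0.88 × 1.013 = £0.8914
Growing perpetuity: P = D₁ / (r − g) = £0.8914 / (0.063 − 0.013) = £17.83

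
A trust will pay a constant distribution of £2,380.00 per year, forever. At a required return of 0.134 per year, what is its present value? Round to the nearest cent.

Level perpetuity: PV = C / r = £2,380.00 / 0.134 = £17,761.19

£17761.19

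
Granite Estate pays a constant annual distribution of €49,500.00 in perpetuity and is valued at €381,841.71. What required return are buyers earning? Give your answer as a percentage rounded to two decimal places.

P = C/r ⇒ r = C/P = €49,500.00/€381,841.71 = 0.129635

12.96%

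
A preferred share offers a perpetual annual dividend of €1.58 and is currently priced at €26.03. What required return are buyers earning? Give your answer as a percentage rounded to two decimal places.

6.07%

P = C/r ⇒ r = C/P = €1.58/€26.03 = 0.060699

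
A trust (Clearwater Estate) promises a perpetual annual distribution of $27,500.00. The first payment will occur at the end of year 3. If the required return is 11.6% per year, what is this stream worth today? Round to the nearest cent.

$190347.12

Value at end of year 2: C / r = $27,500.00 / 0.116 = $237,068.9655
Discount to today: PV = $237,068.9655 / (1 + 0.116)^2 = $237,068.9655 / 1.245456 = $190,347.12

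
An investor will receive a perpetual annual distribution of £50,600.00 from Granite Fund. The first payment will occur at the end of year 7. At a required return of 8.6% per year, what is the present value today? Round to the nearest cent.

Value at end of year 6: C / r = £50,600.00 / 0.086 = £588,372.0930
Discount to today: PV = £588,372.0930 / (1 + 0.086)^6 = £588,372.0930 / 1.640510 = £358,651.88

£358651.88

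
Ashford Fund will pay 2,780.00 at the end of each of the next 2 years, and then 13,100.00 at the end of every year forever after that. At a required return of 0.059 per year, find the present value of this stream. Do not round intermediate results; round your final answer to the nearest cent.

PV of 2-year annuity: 2,780.00 × [1 − (1+0.059)^−2] / 0.059 = 5103.98304
Perpetuity value at year 2: 13,100.00 / 0.059 = 222033.89831
PV of perpetuity: 222033.89831 / (1+0.059)^2 = 197982.75522
Total PV = 5103.98304 + 197982.75522 = 203086.73826

203086.74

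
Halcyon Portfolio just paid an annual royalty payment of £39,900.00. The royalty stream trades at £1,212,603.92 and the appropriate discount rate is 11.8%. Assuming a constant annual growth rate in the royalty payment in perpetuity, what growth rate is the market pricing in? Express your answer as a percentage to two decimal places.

8.24%

P = D₀(1+g)/(r−g) ⇒ P(r−g) = D₀(1+g) ⇒ g(P+D₀) = P·r − D₀
g = (P·r − D₀)/(P + D₀) = (£1,212,603.92×0.118 − £39,900.00) / (£1,212,603.92 + £39,900.00) = 0.082385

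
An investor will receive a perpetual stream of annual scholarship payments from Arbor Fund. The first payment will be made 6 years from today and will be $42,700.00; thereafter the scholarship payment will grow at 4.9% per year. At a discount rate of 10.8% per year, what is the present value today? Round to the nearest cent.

Value at end of year 5: C₁ / (r − g) = $42,700.00 / (0.108 − 0.049) = $723,728.8136
Discount to today: PV = $723,728.8136 / (1 + 0.108)^5 = $723,728.8136 / 1.669932 = $433,388.18

$433388.18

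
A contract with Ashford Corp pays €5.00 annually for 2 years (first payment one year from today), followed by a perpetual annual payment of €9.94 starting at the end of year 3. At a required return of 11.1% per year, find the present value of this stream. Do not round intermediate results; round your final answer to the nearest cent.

PV of 2-year annuity: €5.00 × [1 − (1+0.111)^−2] / 0.111 = 8.55126
Perpetuity value at year 2: €9.94 / 0.111 = 89.54955
PV of perpetuity: 89.54955 / (1+0.111)^2 = 72.54964
Total PV = 8.55126 + 72.54964 = 81.10090

€81.10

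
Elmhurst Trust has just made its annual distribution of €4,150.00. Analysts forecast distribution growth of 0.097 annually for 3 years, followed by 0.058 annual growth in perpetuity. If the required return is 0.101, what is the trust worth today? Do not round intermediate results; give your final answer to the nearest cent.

€113360.19

D_1 = 4552.55000
D_2 = 4994.14735
D_3 = 5478.57964
Terminal value at year 3: TV = D_3×(1+g_2)/(r−g_2) = 5796.33726/0.043 = 134798.54098
P_0 = D_1/(1+r)^1 + D_2/(1+r)^2 + D_3/(1+r)^3 + TV/(1+r)^3
    = 4134.92280 + 4119.90037 + 4104.93252 + 101000.43276 = 113360.18846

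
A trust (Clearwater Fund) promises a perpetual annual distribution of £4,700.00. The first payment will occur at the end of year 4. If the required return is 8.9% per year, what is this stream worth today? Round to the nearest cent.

£40890.67

Value at end of year 3: C / r = £4,700.00 / 0.089 = £52,808.9888
Discount to today: PV = £52,808.9888 / (1 + 0.089)^3 = £52,808.9888 / 1.291468 = £40,890.67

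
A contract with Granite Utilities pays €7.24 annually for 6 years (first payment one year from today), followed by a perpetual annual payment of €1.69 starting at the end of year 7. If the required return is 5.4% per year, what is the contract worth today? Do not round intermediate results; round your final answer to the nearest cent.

€59.11

PV of 6-year annuity: €7.24 × [1 − (1+0.054)^−6] / 0.054 = 36.28257
Perpetuity value at year 6: €1.69 / 0.054 = 31.29630
PV of perpetuity: 31.29630 / (1+0.054)^6 = 22.82702
Total PV = 36.28257 + 22.82702 = 59.10959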